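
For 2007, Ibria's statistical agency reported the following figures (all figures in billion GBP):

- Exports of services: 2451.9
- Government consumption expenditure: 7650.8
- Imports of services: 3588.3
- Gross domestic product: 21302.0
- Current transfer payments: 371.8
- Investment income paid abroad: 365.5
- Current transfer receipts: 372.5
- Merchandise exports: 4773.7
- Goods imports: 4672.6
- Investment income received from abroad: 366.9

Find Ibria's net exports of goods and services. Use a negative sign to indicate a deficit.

-1035.3

Goods balance = 4773.7 - 4672.6 = 101.1
Services balance = 2451.9 - 3588.3 = -1136.4
Trade balance (goods + services) = 101.1 + (-1136.4) = -1035.3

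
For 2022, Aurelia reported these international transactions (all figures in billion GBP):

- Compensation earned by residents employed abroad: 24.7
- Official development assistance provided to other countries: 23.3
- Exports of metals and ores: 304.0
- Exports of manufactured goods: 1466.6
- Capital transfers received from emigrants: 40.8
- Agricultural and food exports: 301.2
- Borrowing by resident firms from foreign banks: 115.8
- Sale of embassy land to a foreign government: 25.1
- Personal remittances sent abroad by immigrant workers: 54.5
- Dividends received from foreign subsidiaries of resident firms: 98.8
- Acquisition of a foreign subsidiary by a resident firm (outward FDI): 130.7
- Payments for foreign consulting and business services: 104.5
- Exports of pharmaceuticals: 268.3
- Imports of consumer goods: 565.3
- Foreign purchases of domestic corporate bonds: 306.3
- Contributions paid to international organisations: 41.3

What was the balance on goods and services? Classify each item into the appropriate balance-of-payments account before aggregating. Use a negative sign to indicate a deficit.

1670.3

Goods: 301.2 + 1466.6 + 304.0 - 565.3 + 268.3 = 1774.8
Services: -104.5
Trade balance = 1774.8 + (-104.5) = 1670.3
(Excluded from the trade balance — primary income: compensation earned by residents employed abroad 24.7, dividends received from foreign subsidiaries of resident firms 98.8; secondary income: official development assistance provided to other countries 23.3, personal remittances sent abroad by immigrant workers 54.5, contributions paid to international organisations 41.3; capital account: capital transfers received from emigrants 40.8, sale of embassy land to a foreign government 25.1; financial account: borrowing by resident firms from foreign banks 115.8, acquisition of a foreign subsidiary by a resident firm (outward FDI) 130.7, foreign purchases of domestic corporate bonds 306.3.)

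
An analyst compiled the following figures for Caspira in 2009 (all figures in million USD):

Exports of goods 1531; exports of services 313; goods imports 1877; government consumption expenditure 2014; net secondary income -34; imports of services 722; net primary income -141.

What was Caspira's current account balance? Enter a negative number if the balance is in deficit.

-930

Goods balance = 1531 - 1877 = -346
Services balance = 313 - 722 = -409
Trade balance (goods + services) = -346 + (-409) = -755
Net primary income = -141
Net secondary income = -34
Current account = -755 + (-141) + (-34) = -930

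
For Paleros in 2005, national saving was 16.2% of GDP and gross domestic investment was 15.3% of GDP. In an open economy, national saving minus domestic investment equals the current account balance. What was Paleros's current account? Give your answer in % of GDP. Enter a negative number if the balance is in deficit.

0.9

CA = S - I = 16.2 - 15.3 = 0.9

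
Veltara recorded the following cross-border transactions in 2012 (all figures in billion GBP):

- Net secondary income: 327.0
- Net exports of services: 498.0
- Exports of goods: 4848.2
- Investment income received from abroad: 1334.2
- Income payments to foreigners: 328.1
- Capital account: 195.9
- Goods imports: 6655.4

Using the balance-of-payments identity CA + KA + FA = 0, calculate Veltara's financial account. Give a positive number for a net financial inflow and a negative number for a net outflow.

-219.8

Goods balance = 4848.2 - 6655.4 = -1807.2
Services balance = 498.0
Trade balance (goods + services) = -1807.2 + 498.0 = -1309.2
Net primary income = 1334.2 - 328.1 = 1006.1
Net secondary income = 327.0
Current account = -1309.2 + 1006.1 + 327.0 = 23.9
Financial account = -(23.9 + 195.9) = -219.8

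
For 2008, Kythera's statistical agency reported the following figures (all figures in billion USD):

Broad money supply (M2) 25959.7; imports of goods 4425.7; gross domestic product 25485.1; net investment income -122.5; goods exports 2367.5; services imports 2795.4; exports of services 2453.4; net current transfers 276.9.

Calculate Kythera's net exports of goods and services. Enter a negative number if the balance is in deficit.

Goods balance = 2367.5 - 4425.7 = -2058.2
Services balance = 2453.4 - 2795.4 = -342.0
Trade balance (goods + services) = -2058.2 + (-342.0) = -2400.2

-2400.2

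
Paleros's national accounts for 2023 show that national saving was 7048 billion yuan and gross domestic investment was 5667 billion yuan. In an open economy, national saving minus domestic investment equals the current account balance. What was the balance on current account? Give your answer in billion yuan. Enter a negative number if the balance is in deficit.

CA = S - I = 7048 - 5667 = 1381

1381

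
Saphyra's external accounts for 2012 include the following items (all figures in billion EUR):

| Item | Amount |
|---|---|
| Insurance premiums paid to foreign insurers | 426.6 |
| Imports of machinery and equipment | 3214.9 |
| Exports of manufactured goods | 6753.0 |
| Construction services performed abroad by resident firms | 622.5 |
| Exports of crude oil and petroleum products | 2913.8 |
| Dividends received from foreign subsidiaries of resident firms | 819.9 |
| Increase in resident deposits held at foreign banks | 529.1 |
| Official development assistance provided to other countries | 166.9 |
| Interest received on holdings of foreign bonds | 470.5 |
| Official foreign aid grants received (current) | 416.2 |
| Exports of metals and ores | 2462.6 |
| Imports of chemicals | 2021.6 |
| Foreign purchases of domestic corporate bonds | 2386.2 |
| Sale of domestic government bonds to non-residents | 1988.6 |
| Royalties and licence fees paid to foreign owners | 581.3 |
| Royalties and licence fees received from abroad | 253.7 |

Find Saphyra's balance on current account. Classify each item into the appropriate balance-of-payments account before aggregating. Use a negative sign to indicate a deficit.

Goods: -2021.6 + 2462.6 + 2913.8 - 3214.9 + 6753.0 = 6892.9
Services: -426.6 + 253.7 + 622.5 - 581.3 = -131.7
Primary income: 819.9 + 470.5 = 1290.4
Secondary income: -166.9 + 416.2 = 249.3
Current account = 6892.9 + (-131.7) + 1290.4 + 249.3 = 8300.9
(Excluded from the current account — financial account: increase in resident deposits held at foreign banks 529.1, foreign purchases of domestic corporate bonds 2386.2, sale of domestic government bonds to non-residents 1988.6.)

8300.9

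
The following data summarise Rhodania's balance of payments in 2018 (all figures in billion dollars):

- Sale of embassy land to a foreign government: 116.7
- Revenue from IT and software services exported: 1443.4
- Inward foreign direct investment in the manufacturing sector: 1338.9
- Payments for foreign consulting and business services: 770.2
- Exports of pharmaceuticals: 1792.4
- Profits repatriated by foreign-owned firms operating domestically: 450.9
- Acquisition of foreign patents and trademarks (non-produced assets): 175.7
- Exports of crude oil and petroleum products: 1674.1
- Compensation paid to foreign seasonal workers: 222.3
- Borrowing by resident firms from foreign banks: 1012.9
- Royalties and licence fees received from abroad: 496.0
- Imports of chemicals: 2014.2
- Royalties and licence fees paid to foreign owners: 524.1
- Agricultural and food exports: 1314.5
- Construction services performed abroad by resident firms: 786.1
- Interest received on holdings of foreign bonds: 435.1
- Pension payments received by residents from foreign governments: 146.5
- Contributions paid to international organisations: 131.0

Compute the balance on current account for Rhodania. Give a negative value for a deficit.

Goods: 1792.4 + 1314.5 + 1674.1 - 2014.2 = 2766.8
Services: -524.1 + 496.0 + 786.1 - 770.2 + 1443.4 = 1431.2
Primary income: 435.1 - 450.9 - 222.3 = -238.1
Secondary income: 146.5 - 131.0 = 15.5
Current account = 2766.8 + 1431.2 + (-238.1) + 15.5 = 3975.4
(Excluded from the current account — capital account: sale of embassy land to a foreign government 116.7, acquisition of foreign patents and trademarks (non-produced assets) 175.7; financial account: inward foreign direct investment in the manufacturing sector 1338.9, borrowing by resident firms from foreign banks 1012.9.)

3975.4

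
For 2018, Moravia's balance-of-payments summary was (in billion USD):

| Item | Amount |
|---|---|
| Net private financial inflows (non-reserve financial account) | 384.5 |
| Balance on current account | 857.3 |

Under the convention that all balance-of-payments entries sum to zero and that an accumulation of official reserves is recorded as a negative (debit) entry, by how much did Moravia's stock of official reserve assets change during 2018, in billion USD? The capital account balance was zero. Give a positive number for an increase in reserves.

1241.8

Official reserve transactions balance = -(857.3 + 384.5) = -1241.8
An accumulation of reserves is recorded as a debit (negative entry), so the change in the stock of reserves is the negative of that balance.
Change in official reserves = -(-1241.8) = 1241.8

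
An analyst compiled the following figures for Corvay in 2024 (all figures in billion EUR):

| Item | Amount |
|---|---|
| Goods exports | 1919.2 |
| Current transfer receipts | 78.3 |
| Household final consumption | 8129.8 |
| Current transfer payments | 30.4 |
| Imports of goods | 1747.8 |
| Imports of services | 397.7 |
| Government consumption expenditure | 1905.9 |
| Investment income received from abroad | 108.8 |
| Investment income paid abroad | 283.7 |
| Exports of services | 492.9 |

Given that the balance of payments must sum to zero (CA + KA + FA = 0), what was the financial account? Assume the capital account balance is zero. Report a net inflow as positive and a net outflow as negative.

-139.6

Goods balance = 1919.2 - 1747.8 = 171.4
Services balance = 492.9 - 397.7 = 95.2
Trade balance (goods + services) = 171.4 + 95.2 = 266.6
Net primary income = 108.8 - 283.7 = -174.9
Net secondary income = 78.3 - 30.4 = 47.9
Current account = 266.6 + (-174.9) + 47.9 = 139.6
Financial account = -(139.6) = -139.6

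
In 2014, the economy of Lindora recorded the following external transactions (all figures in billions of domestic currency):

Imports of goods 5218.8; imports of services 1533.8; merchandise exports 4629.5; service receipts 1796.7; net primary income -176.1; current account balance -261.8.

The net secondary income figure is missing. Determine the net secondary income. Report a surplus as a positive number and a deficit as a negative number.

240.7

Current account = goods balance + services balance + net primary income + net secondary income
Sum of the known components = -502.5
Net secondary income = CA - (known components) = -261.8 - (-502.5) = 240.7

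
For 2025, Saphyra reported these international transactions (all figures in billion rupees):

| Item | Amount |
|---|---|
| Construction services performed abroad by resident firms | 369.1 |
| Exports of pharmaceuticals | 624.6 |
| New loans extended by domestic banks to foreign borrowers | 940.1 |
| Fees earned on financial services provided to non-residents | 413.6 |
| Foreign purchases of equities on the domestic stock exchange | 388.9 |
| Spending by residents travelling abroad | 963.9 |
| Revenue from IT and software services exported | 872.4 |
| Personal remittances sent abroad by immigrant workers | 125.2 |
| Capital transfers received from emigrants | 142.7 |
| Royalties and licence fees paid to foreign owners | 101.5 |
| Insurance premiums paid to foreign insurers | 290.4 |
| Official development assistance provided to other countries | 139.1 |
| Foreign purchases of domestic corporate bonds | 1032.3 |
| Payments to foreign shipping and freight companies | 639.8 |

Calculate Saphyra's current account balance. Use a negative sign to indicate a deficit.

19.8

Goods: 624.6
Services: 369.1 + 413.6 - 639.8 - 101.5 - 290.4 + 872.4 - 963.9 = -340.5
Secondary income: -125.2 - 139.1 = -264.3
Current account = 624.6 + (-340.5) + (-264.3) = 19.8
(Excluded from the current account — financial account: new loans extended by domestic banks to foreign borrowers 940.1, foreign purchases of equities on the domestic stock exchange 388.9, foreign purchases of domestic corporate bonds 1032.3; capital account: capital transfers received from emigrants 142.7.)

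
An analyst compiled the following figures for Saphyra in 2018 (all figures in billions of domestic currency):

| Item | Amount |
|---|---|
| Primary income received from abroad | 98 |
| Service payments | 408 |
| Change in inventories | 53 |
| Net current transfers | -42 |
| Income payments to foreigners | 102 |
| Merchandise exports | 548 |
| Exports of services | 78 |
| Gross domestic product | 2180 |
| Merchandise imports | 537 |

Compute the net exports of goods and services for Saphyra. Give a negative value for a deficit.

Goods balance = 548 - 537 = 11
Services balance = 78 - 408 = -330
Trade balance (goods + services) = 11 + (-330) = -319

-319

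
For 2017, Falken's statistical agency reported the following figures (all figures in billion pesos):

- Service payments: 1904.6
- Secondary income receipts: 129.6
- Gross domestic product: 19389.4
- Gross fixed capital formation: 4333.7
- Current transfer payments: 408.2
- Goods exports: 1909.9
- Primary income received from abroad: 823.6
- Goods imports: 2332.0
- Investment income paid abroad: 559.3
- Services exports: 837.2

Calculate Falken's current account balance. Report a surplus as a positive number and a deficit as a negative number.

Goods balance = 1909.9 - 2332.0 = -422.1
Services balance = 837.2 - 1904.6 = -1067.4
Trade balance (goods + services) = -422.1 + (-1067.4) = -1489.5
Net primary income = 823.6 - 559.3 = 264.3
Net secondary income = 129.6 - 408.2 = -278.6
Current account = -1489.5 + 264.3 + (-278.6) = -1503.8

-1503.8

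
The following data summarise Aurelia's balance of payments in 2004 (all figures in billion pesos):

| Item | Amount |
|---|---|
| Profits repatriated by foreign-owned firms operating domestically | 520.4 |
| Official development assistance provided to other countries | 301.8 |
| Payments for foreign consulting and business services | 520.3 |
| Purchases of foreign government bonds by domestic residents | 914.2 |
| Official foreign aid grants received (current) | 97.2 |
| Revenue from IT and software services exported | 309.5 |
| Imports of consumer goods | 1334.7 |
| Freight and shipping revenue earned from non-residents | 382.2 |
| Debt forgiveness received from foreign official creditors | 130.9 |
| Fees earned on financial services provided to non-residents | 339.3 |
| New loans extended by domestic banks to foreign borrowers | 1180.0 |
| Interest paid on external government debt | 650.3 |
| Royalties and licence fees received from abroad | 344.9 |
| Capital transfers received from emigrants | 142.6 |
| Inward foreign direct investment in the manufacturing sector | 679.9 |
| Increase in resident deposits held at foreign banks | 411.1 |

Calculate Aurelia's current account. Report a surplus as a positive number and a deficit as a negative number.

-1854.4

Goods: -1334.7
Services: 309.5 + 344.9 - 520.3 + 382.2 + 339.3 = 855.6
Primary income: -520.4 - 650.3 = -1170.7
Secondary income: 97.2 - 301.8 = -204.6
Current account = (-1334.7) + 855.6 + (-1170.7) + (-204.6) = -1854.4
(Excluded from the current account — financial account: purchases of foreign government bonds by domestic residents 914.2, new loans extended by domestic banks to foreign borrowers 1180.0, inward foreign direct investment in the manufacturing sector 679.9, increase in resident deposits held at foreign banks 411.1; capital account: debt forgiveness received from foreign official creditors 130.9, capital transfers received from emigrants 142.6.)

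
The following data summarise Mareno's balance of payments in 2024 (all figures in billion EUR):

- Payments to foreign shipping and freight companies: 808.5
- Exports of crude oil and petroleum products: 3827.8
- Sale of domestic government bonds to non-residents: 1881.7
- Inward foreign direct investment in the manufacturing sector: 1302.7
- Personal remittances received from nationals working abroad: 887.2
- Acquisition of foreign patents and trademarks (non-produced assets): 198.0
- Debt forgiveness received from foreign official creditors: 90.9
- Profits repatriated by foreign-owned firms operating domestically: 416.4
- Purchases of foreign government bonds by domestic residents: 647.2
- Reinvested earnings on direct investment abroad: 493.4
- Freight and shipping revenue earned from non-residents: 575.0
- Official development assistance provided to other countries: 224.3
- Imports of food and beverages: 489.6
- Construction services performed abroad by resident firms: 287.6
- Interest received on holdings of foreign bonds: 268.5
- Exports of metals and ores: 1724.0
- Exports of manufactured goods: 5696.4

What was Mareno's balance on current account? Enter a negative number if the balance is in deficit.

Goods: 5696.4 - 489.6 + 1724.0 + 3827.8 = 10758.6
Services: -808.5 + 575.0 + 287.6 = 54.1
Primary income: -416.4 + 493.4 + 268.5 = 345.5
Secondary income: -224.3 + 887.2 = 662.9
Current account = 10758.6 + 54.1 + 345.5 + 662.9 = 11821.1
(Excluded from the current account — financial account: sale of domestic government bonds to non-residents 1881.7, inward foreign direct investment in the manufacturing sector 1302.7, purchases of foreign government bonds by domestic residents 647.2; capital account: acquisition of foreign patents and trademarks (non-produced assets) 198.0, debt forgiveness received from foreign official creditors 90.9.)

11821.1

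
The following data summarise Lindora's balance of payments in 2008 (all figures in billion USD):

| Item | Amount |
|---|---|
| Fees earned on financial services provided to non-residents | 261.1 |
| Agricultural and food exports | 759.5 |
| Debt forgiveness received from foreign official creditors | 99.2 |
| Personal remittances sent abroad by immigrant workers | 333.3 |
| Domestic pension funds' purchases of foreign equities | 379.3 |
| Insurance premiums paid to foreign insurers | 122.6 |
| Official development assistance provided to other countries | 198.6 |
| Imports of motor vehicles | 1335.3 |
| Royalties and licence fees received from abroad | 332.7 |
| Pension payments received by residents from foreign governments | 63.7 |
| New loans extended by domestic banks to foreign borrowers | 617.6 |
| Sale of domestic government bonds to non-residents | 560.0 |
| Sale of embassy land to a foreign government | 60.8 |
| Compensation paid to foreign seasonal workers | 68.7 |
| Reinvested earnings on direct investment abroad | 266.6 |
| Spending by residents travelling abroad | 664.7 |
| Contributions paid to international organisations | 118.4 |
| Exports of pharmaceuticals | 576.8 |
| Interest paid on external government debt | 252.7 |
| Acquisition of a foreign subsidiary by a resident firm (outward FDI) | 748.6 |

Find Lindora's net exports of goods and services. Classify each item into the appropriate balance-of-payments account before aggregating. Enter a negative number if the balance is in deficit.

Goods: 759.5 + 576.8 - 1335.3 = 1.0
Services: -664.7 - 122.6 + 332.7 + 261.1 = -193.5
Trade balance = 1.0 + (-193.5) = -192.5
(Excluded from the trade balance — capital account: debt forgiveness received from foreign official creditors 99.2, sale of embassy land to a foreign government 60.8; secondary income: personal remittances sent abroad by immigrant workers 333.3, official development assistance provided to other countries 198.6, pension payments received by residents from foreign governments 63.7, contributions paid to international organisations 118.4; financial account: domestic pension funds' purchases of foreign equities 379.3, new loans extended by domestic banks to foreign borrowers 617.6, sale of domestic government bonds to non-residents 560.0, acquisition of a foreign subsidiary by a resident firm (outward FDI) 748.6; primary income: compensation paid to foreign seasonal workers 68.7, reinvested earnings on direct investment abroad 266.6, interest paid on external government debt 252.7.)

-192.5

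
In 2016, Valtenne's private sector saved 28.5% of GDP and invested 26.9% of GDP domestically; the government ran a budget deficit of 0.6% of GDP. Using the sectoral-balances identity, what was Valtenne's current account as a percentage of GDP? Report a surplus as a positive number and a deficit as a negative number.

1.0

By the sectoral-balances identity, CA = (S_private - I) + (T - G).
Private balance = 28.5 - 26.9 = 1.6
Government balance (T - G) = -0.6
CA = 1.6 + (-0.6) = 1.0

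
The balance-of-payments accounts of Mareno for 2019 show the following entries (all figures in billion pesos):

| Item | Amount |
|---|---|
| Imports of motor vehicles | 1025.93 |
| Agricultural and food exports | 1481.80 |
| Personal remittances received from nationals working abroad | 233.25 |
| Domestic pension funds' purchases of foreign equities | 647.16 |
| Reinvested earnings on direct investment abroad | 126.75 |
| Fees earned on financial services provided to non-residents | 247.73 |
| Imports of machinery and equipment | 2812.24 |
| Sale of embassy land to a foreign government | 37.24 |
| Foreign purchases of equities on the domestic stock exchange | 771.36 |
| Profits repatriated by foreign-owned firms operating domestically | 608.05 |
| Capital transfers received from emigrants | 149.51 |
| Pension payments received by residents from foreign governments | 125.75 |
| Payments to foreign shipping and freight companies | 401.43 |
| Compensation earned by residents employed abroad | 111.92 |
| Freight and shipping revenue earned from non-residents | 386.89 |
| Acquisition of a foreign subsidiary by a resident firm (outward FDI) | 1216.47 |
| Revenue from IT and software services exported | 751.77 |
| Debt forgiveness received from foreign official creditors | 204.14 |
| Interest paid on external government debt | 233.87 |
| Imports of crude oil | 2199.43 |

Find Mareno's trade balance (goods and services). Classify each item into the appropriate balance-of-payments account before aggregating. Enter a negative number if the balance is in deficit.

Goods: -2812.24 - 2199.43 - 1025.93 + 1481.80 = -4555.80
Services: 386.89 + 247.73 - 401.43 + 751.77 = 984.96
Trade balance = -4555.80 + 984.96 = -3570.84
(Excluded from the trade balance — secondary income: personal remittances received from nationals working abroad 233.25, pension payments received by residents from foreign governments 125.75; financial account: domestic pension funds' purchases of foreign equities 647.16, foreign purchases of equities on the domestic stock exchange 771.36, acquisition of a foreign subsidiary by a resident firm (outward FDI) 1216.47; primary income: reinvested earnings on direct investment abroad 126.75, profits repatriated by foreign-owned firms operating domestically 608.05, compensation earned by residents employed abroad 111.92, interest paid on external government debt 233.87; capital account: sale of embassy land to a foreign government 37.24, capital transfers received from emigrants 149.51, debt forgiveness received from foreign official creditors 204.14.)

-3570.84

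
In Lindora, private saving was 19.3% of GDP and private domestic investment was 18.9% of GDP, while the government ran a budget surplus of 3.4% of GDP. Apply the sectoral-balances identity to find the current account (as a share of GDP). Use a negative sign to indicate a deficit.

By the sectoral-balances identity, CA = (S_private - I) + (T - G).
Private balance = 19.3 - 18.9 = 0.4
Government balance (T - G) = 3.4
CA = 0.4 + 3.4 = 3.8

3.8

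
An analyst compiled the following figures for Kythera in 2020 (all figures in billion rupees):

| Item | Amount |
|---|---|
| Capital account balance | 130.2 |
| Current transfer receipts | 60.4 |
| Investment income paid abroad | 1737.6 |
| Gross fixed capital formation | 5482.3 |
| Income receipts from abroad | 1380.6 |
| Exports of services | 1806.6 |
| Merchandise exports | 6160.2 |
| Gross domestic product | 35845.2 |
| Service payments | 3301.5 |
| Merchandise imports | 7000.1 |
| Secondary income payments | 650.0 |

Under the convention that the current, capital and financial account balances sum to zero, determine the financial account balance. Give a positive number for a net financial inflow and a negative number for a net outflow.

Goods balance = 6160.2 - 7000.1 = -839.9
Services balance = 1806.6 - 3301.5 = -1494.9
Trade balance (goods + services) = -839.9 + (-1494.9) = -2334.8
Net primary income = 1380.6 - 1737.6 = -357.0
Net secondary income = 60.4 - 650.0 = -589.6
Current account = -2334.8 + (-357.0) + (-589.6) = -3281.4
Financial account = -(-3281.4 + 130.2) = 3151.2

3151.2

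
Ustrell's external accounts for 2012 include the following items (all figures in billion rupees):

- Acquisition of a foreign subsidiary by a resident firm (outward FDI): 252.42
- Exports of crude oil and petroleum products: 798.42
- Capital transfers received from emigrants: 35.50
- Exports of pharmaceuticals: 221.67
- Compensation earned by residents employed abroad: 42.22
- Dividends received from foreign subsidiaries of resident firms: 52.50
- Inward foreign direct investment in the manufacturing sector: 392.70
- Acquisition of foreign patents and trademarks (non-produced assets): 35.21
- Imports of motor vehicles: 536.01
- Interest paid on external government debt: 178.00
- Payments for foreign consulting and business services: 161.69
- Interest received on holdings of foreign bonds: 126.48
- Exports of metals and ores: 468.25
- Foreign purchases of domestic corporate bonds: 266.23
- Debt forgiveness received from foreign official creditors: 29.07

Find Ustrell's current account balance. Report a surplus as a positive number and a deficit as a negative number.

833.84

Goods: 468.25 + 221.67 + 798.42 - 536.01 = 952.33
Services: -161.69
Primary income: 126.48 - 178.00 + 52.50 + 42.22 = 43.20
Current account = 952.33 + (-161.69) + 43.20 = 833.84
(Excluded from the current account — financial account: acquisition of a foreign subsidiary by a resident firm (outward FDI) 252.42, inward foreign direct investment in the manufacturing sector 392.70, foreign purchases of domestic corporate bonds 266.23; capital account: capital transfers received from emigrants 35.50, acquisition of foreign patents and trademarks (non-produced assets) 35.21, debt forgiveness received from foreign official creditors 29.07.)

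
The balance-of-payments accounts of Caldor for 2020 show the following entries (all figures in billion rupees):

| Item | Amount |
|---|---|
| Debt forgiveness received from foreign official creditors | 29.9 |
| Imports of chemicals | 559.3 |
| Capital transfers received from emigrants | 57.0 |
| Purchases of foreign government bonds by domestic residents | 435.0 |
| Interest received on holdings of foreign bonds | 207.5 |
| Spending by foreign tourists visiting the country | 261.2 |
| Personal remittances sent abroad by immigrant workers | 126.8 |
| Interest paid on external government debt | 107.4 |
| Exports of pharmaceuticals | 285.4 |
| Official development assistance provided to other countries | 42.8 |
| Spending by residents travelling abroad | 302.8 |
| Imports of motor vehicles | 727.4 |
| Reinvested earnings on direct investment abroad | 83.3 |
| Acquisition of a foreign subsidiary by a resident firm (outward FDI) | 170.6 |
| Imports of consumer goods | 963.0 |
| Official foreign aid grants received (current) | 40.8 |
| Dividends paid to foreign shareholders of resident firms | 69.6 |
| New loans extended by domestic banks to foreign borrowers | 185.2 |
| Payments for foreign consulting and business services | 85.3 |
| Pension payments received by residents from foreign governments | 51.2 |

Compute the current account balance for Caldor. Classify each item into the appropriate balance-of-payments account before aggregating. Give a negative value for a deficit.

Goods: -559.3 - 963.0 + 285.4 - 727.4 = -1964.3
Services: -302.8 + 261.2 - 85.3 = -126.9
Primary income: 207.5 - 69.6 + 83.3 - 107.4 = 113.8
Secondary income: 51.2 - 126.8 - 42.8 + 40.8 = -77.6
Current account = (-1964.3) + (-126.9) + 113.8 + (-77.6) = -2055.0
(Excluded from the current account — capital account: debt forgiveness received from foreign official creditors 29.9, capital transfers received from emigrants 57.0; financial account: purchases of foreign government bonds by domestic residents 435.0, acquisition of a foreign subsidiary by a resident firm (outward FDI) 170.6, new loans extended by domestic banks to foreign borrowers 185.2.)

-2055.0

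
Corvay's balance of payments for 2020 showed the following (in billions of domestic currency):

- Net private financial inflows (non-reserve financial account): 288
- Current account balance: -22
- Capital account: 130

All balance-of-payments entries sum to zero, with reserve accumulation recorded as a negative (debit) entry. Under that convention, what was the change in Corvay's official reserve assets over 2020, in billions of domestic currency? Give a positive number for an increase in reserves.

Official reserve transactions balance = -((-22) + 130 + 288) = -396
An accumulation of reserves is recorded as a debit (negative entry), so the change in the stock of reserves is the negative of that balance.
Change in official reserves = -(-396) = 396

396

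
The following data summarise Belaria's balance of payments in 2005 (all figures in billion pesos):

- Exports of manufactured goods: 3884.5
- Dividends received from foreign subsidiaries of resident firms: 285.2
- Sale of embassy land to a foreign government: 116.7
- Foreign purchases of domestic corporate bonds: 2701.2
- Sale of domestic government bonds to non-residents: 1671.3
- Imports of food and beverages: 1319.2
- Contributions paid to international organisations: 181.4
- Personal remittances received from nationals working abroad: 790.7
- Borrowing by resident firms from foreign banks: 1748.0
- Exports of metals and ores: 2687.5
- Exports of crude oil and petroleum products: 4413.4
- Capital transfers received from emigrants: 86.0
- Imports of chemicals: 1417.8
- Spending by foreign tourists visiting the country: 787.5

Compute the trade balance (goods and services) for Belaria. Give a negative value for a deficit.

9035.9

Goods: 3884.5 - 1417.8 + 2687.5 + 4413.4 - 1319.2 = 8248.4
Services: 787.5
Trade balance = 8248.4 + 787.5 = 9035.9
(Excluded from the trade balance — primary income: dividends received from foreign subsidiaries of resident firms 285.2; capital account: sale of embassy land to a foreign government 116.7, capital transfers received from emigrants 86.0; financial account: foreign purchases of domestic corporate bonds 2701.2, sale of domestic government bonds to non-residents 1671.3, borrowing by resident firms from foreign banks 1748.0; secondary income: contributions paid to international organisations 181.4, personal remittances received from nationals working abroad 790.7.)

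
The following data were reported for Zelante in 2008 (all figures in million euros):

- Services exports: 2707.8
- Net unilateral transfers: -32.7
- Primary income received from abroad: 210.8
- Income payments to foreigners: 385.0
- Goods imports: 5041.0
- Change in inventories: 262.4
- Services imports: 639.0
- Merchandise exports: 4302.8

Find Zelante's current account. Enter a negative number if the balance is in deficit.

1123.7

Goods balance = 4302.8 - 5041.0 = -738.2
Services balance = 2707.8 - 639.0 = 2068.8
Trade balance (goods + services) = -738.2 + 2068.8 = 1330.6
Net primary income = 210.8 - 385.0 = -174.2
Net secondary income = -32.7
Current account = 1330.6 + (-174.2) + (-32.7) = 1123.7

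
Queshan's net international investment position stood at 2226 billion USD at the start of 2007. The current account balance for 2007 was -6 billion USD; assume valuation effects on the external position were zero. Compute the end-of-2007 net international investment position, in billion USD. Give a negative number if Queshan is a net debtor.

With no valuation effects, change in NIIP = current account = -6
End-of-year NIIP = 2226 + (-6) = 2220

2220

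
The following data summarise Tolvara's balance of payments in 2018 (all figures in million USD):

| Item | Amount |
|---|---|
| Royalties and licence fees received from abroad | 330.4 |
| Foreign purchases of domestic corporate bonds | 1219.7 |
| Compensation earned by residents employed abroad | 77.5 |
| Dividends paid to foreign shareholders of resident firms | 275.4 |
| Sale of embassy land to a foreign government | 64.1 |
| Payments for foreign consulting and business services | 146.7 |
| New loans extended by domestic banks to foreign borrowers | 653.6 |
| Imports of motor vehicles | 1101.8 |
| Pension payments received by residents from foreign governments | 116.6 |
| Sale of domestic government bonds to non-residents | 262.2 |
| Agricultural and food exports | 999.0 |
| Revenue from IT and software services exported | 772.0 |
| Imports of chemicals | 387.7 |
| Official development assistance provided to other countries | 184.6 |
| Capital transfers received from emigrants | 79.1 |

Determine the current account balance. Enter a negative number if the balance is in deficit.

199.3

Goods: -1101.8 - 387.7 + 999.0 = -490.5
Services: -146.7 + 330.4 + 772.0 = 955.7
Primary income: 77.5 - 275.4 = -197.9
Secondary income: -184.6 + 116.6 = -68.0
Current account = (-490.5) + 955.7 + (-197.9) + (-68.0) = 199.3
(Excluded from the current account — financial account: foreign purchases of domestic corporate bonds 1219.7, new loans extended by domestic banks to foreign borrowers 653.6, sale of domestic government bonds to non-residents 262.2; capital account: sale of embassy land to a foreign government 64.1, capital transfers received from emigrants 79.1.)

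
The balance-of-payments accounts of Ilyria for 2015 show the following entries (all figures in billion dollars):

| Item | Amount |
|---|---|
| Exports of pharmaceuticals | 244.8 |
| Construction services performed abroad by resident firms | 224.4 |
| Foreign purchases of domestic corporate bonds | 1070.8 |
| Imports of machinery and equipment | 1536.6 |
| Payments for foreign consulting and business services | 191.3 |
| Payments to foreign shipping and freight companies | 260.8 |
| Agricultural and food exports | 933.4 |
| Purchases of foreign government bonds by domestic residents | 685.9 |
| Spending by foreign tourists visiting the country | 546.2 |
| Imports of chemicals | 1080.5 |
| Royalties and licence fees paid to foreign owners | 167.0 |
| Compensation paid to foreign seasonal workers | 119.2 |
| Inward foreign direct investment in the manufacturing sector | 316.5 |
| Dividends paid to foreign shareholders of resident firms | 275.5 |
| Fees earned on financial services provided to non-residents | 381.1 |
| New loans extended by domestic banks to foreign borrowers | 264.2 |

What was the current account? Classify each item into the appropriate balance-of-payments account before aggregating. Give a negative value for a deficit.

Goods: 933.4 - 1536.6 + 244.8 - 1080.5 = -1438.9
Services: 224.4 + 546.2 - 167.0 - 191.3 + 381.1 - 260.8 = 532.6
Primary income: -275.5 - 119.2 = -394.7
Current account = (-1438.9) + 532.6 + (-394.7) = -1301.0
(Excluded from the current account — financial account: foreign purchases of domestic corporate bonds 1070.8, purchases of foreign government bonds by domestic residents 685.9, inward foreign direct investment in the manufacturing sector 316.5, new loans extended by domestic banks to foreign borrowers 264.2.)

-1301.0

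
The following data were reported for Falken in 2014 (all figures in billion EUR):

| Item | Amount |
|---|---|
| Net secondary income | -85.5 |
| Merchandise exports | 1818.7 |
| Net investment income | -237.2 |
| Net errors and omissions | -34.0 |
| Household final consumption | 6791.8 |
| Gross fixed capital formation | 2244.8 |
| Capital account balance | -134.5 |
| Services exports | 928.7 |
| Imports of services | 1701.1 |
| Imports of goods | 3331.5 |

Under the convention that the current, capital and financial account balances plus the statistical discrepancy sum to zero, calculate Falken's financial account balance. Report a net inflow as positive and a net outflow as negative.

Goods balance = 1818.7 - 3331.5 = -1512.8
Services balance = 928.7 - 1701.1 = -772.4
Trade balance (goods + services) = -1512.8 + (-772.4) = -2285.2
Net primary income = -237.2
Net secondary income = -85.5
Current account = -2285.2 + (-237.2) + (-85.5) = -2607.9
Financial account = -(-2607.9 + (-134.5) + (-34.0)) = 2776.4

2776.4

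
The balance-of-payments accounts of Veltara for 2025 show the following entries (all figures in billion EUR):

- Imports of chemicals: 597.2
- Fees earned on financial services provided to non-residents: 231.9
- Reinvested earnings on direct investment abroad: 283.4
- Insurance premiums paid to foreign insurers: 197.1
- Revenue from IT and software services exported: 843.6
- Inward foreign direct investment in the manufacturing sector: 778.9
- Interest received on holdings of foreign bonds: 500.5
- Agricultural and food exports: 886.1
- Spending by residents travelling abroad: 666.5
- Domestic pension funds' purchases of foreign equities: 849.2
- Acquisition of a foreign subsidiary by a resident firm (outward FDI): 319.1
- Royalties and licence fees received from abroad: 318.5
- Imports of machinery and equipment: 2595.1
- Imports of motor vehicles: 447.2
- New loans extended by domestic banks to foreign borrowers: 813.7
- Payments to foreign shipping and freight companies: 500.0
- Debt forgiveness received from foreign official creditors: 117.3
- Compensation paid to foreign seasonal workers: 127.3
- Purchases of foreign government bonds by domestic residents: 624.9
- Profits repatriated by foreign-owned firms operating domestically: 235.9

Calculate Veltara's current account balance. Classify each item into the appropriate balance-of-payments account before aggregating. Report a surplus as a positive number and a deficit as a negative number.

-2302.3

Goods: -447.2 + 886.1 - 597.2 - 2595.1 = -2753.4
Services: 231.9 + 843.6 - 666.5 - 197.1 - 500.0 + 318.5 = 30.4
Primary income: 500.5 - 235.9 - 127.3 + 283.4 = 420.7
Current account = (-2753.4) + 30.4 + 420.7 = -2302.3
(Excluded from the current account — financial account: inward foreign direct investment in the manufacturing sector 778.9, domestic pension funds' purchases of foreign equities 849.2, acquisition of a foreign subsidiary by a resident firm (outward FDI) 319.1, new loans extended by domestic banks to foreign borrowers 813.7, purchases of foreign government bonds by domestic residents 624.9; capital account: debt forgiveness received from foreign official creditors 117.3.)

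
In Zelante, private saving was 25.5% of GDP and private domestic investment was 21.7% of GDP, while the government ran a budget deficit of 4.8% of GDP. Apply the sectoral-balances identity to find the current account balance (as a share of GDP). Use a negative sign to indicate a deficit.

-1.0

By the sectoral-balances identity, CA = (S_private - I) + (T - G).
Private balance = 25.5 - 21.7 = 3.8
Government balance (T - G) = -4.8
CA = 3.8 + (-4.8) = -1.0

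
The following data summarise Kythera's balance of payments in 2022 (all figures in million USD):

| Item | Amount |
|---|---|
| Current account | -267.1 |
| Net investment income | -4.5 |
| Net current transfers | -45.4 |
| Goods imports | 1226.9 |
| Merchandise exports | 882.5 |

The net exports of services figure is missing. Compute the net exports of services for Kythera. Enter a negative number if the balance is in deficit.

Current account = goods balance + services balance + net primary income + net secondary income
Sum of the known components = -394.3
Net exports of services = CA - (known components) = -267.1 - (-394.3) = 127.2

127.2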